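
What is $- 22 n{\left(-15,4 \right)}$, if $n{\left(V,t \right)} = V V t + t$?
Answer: $-19888$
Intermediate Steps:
$n{\left(V,t \right)} = t + t V^{2}$ ($n{\left(V,t \right)} = V^{2} t + t = t V^{2} + t = t + t V^{2}$)
$- 22 n{\left(-15,4 \right)} = - 22 \cdot 4 \left(1 + \left(-15\right)^{2}\right) = - 22 \cdot 4 \left(1 + 225\right) = - 22 \cdot 4 \cdot 226 = \left(-22\right) 904 = -19888$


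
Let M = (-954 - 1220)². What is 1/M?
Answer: 1/4726276 ≈ 2.1158e-7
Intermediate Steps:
M = 4726276 (M = (-2174)² = 4726276)
1/M = 1/4726276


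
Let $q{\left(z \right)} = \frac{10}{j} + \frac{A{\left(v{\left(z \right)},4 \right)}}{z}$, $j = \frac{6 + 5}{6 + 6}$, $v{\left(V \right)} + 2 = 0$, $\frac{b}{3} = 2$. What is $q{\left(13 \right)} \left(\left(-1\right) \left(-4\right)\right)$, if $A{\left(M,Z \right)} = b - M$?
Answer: $\frac{6592}{143} \approx 46.098$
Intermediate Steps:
$b = 6$ ($b = 3 \cdot 2 = 6$)
$v{\left(V \right)} = -2$ ($v{\left(V \right)} = -2 + 0 = -2$)
$A{\left(M,Z \right)} = 6 - M$
$j = \frac{11}{12} \approx 0.91667$
$q{\left(z \right)} = \frac{120}{11} + \frac{8}{z}$ ($q{\left(z \right)} = \frac{10}{\frac{11}{12}} + \frac{6 - -2}{z} = 10 \cdot \frac{12}{11} + \frac{6 + 2}{z} = \frac{120}{11} + \frac{8}{z}$)
$q{\left(13 \right)} \left(\left(-1\right) \left(-4\right)\right) = \left(\frac{120}{11} + \frac{8}{13}\right) \left(\left(-1\right) \left(-4\right)\right) = \left(\frac{120}{11} + 8 \cdot \frac{1}{13}\right) 4 = \left(\frac{120}{11} + \frac{8}{13}\right) 4 = \frac{1648}{143} \cdot 4 = \frac{6592}{143}$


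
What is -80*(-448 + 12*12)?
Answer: 24320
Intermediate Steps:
-80*(-448 + 12*12) = -80*(-448 + 144) = -80*(-304) = 24320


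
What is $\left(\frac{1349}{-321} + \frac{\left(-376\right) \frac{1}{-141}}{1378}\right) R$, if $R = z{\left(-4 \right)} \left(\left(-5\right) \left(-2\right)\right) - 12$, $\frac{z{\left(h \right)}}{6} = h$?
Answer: $\frac{78038772}{73723} \approx 1058.5$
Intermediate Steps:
$z{\left(h \right)} = 6 h$
$R = -252$ ($R = 6 \left(-4\right) \left(\left(-5\right) \left(-2\right)\right) - 12 = \left(-24\right) 10 - 12 = -240 - 12 = -252$)
$\left(\frac{1349}{-321} + \frac{\left(-376\right) \frac{1}{-141}}{1378}\right) R = \left(\frac{1349}{-321} + \frac{\left(-376\right) \frac{1}{-141}}{1378}\right) \left(-252\right) = \left(1349 \left(- \frac{1}{321}\right) + \left(-376\right) \left(- \frac{1}{141}\right) \frac{1}{1378}\right) \left(-252\right) = \left(- \frac{1349}{321} + \frac{8}{3} \cdot \frac{1}{1378}\right) \left(-252\right) = \left(- \frac{1349}{321} + \frac{4}{2067}\right) \left(-252\right) = \left(- \frac{929033}{221169}\right) \left(-252\right) = \frac{78038772}{73723}$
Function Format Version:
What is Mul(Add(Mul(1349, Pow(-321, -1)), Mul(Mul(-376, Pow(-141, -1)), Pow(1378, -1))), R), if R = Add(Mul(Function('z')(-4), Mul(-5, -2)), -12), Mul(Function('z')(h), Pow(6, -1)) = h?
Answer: Rational(78038772, 73723) ≈ 1058.5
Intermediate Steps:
Function('z')(h) = Mul(6, h)
R = -252 (R = Add(Mul(Mul(6, -4), Mul(-5, -2)), -12) = Add(Mul(-24, 10), -12) = Add(-240, -12) = -252)
Mul(Add(Mul(1349, Pow(-321, -1)), Mul(Mul(-376, Pow(-141, -1)), Pow(1378, -1))), R) = Mul(Add(Mul(1349, Pow(-321, -1)), Mul(Mul(-376, Pow(-141, -1)), Pow(1378, -1))), -252) = Mul(Add(Mul(1349, Rational(-1, 321)), Mul(Mul(-376, Rational(-1, 141)), Rational(1, 1378))), -252) = Mul(Add(Rational(-1349, 321), Mul(Rational(8, 3), Rational(1, 1378))), -252) = Mul(Add(Rational(-1349, 321), Rational(4, 2067)), -252) = Mul(Rational(-929033, 221169), -252) = Rational(78038772, 73723)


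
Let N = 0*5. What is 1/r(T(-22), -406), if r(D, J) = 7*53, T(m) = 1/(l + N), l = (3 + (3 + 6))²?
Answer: 1/371 ≈ 0.0026954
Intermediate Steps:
N = 0
l = 144 (l = (3 + 9)² = 12² = 144)
T(m) = 1/144 (T(m) = 1/(144 + 0) = 1/144)
r(D, J) = 371
1/r(T(-22), -406) = 1/371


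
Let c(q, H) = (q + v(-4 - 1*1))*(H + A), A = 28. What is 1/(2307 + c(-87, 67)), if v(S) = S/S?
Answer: -1/5863 ≈ -0.00017056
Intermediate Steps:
v(S) = 1
c(q, H) = (1 + q)*(28 + H) (c(q, H) = (q + 1)*(H + 28) = (1 + q)*(28 + H))
1/(2307 + c(-87, 67)) = 1/(2307 + (28 + 67 + 28*(-87) + 67*(-87))) = 1/(2307 + (28 + 67 - 2436 - 5829)) = 1/(2307 - 8170) = 1/(-5863) = -1/5863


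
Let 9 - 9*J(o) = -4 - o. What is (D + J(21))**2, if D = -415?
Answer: 13697401/81 ≈ 1.6910e+5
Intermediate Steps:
J(o) = 13/9 + o/9 (J(o) = 1 - (-4 - o)/9 = 1 + (4/9 + o/9) = 13/9 + o/9)
(D + J(21))**2 = (-415 + (13/9 + (1/9)*21))**2 = (-415 + (13/9 + 7/3))**2 = (-415 + 34/9)**2 = (-3701/9)**2 = 13697401/81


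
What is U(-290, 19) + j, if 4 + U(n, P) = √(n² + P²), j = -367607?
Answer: -367611 + √84461 ≈ -3.6732e+5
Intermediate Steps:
U(n, P) = -4 + √(P² + n²) (U(n, P) = -4 + √(n² + P²) = -4 + √(P² + n²))
U(-290, 19) + j = (-4 + √(19² + (-290)²)) - 367607 = (-4 + √(361 + 84100)) - 367607 = (-4 + √84461) - 367607 = -367611 + √84461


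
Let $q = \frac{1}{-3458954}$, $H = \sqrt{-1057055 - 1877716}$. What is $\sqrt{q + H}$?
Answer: $\frac{\sqrt{-3458954 + 11964362774116 i \sqrt{2934771}}}{3458954} \approx 29.267 + 29.267 i$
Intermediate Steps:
$H = i \sqrt{2934771}$ ($H = \sqrt{-2934771} = i \sqrt{2934771} \approx 1713.1 i$)
$q = - \frac{1}{3458954} \approx -2.891 \cdot 10^{-7}$
$\sqrt{q + H} = \sqrt{- \frac{1}{3458954} + i \sqrt{2934771}}$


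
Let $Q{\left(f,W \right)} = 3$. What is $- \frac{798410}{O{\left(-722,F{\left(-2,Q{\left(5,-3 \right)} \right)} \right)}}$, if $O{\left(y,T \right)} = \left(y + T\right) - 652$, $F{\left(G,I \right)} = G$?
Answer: $\frac{399205}{688} \approx 580.24$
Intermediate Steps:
$O{\left(y,T \right)} = -652 + T + y$ ($O{\left(y,T \right)} = \left(T + y\right) - 652 = -652 + T + y$)
$- \frac{798410}{O{\left(-722,F{\left(-2,Q{\left(5,-3 \right)} \right)} \right)}} = - \frac{798410}{-652 - 2 - 722} = - \frac{798410}{-1376} = \left(-798410\right) \left(- \frac{1}{1376}\right) = \frac{399205}{688}$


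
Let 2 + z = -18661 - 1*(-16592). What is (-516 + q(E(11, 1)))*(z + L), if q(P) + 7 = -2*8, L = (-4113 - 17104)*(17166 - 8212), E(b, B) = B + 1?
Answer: 102398728971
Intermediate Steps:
z = -2071 (z = -2 + (-18661 - 1*(-16592)) = -2 + (-18661 + 16592) = -2 - 2069 = -2071)
E(b, B) = 1 + B
L = -189977018 (L = -21217*8954 = -189977018)
q(P) = -23 (q(P) = -7 - 2*8 = -7 - 16 = -23)
(-516 + q(E(11, 1)))*(z + L) = (-516 - 23)*(-2071 - 189977018) = -539*(-189979089) = 102398728971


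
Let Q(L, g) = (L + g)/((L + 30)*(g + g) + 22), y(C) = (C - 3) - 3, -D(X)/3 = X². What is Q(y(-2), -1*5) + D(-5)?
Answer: -14837/198 ≈ -74.934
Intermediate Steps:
D(X) = -3*X²
y(C) = -6 + C (y(C) = (-3 + C) - 3 = -6 + C)
Q(L, g) = (L + g)/(22 + 2*g*(30 + L)) (Q(L, g) = (L + g)/((30 + L)*(2*g) + 22) = (L + g)/(2*g*(30 + L) + 22) = (L + g)/(22 + 2*g*(30 + L)))
Q(y(-2), -1*5) + D(-5) = ((-6 - 2) - 1*5)/(2*(11 + 30*(-1*5) + (-6 - 2)*(-1*5))) - 3*(-5)² = (-8 - 5)/(2*(11 + 30*(-5) - 8*(-5))) - 3*25 = (½)*(-13)/(11 - 150 + 40) - 75 = (½)*(-13)/(-99) - 75 = (½)*(-1/99)*(-13) - 75 = 13/198 - 75 = -14837/198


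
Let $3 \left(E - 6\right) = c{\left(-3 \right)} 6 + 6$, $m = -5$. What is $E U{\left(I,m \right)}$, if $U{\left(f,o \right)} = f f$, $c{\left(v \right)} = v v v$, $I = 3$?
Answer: $-414$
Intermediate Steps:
$c{\left(v \right)} = v^{3}$ ($c{\left(v \right)} = v^{2} v = v^{3}$)
$U{\left(f,o \right)} = f^{2}$
$E = -46$ ($E = 6 + \frac{\left(-3\right)^{3} \cdot 6 + 6}{3} = 6 + \frac{\left(-27\right) 6 + 6}{3} = 6 + \frac{-162 + 6}{3} = 6 + \frac{1}{3} \left(-156\right) = 6 - 52 = -46$)
$E U{\left(I,m \right)} = - 46 \cdot 3^{2} = \left(-46\right) 9 = -414$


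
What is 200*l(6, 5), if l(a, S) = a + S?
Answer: 2200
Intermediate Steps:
l(a, S) = S + a
200*l(6, 5) = 200*(5 + 6) = 200*11 = 2200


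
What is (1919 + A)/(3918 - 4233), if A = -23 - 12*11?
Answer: -28/5 ≈ -5.6000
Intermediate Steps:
A = -155 (A = -23 - 132 = -155)
(1919 + A)/(3918 - 4233) = (1919 - 155)/(3918 - 4233) = 1764/(-315) = 1764*(-1/315) = -28/5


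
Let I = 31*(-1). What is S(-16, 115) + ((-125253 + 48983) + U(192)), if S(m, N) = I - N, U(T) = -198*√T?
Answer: -76416 - 1584*√3 ≈ -79160.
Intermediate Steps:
I = -31
S(m, N) = -31 - N
S(-16, 115) + ((-125253 + 48983) + U(192)) = (-31 - 1*115) + ((-125253 + 48983) - 1584*√3) = (-31 - 115) + (-76270 - 1584*√3) = -146 + (-76270 - 1584*√3) = -76416 - 1584*√3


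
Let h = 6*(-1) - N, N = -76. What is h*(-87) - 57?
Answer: -6147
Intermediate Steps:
h = 70 (h = 6*(-1) - 1*(-76) = -6 + 76 = 70)
h*(-87) - 57 = 70*(-87) - 57 = -6090 - 57 = -6147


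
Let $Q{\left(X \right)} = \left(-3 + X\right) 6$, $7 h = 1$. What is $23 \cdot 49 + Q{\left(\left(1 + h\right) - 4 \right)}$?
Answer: $\frac{7643}{7} \approx 1091.9$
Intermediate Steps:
$h = \frac{1}{7}$ ($h = \frac{1}{7} \cdot 1 = \frac{1}{7} \approx 0.14286$)
$Q{\left(X \right)} = -18 + 6 X$
$23 \cdot 49 + Q{\left(\left(1 + h\right) - 4 \right)} = 23 \cdot 49 - \left(18 - 6 \left(\left(1 + \frac{1}{7}\right) - 4\right)\right) = 1127 - \left(18 - 6 \left(\frac{8}{7} - 4\right)\right) = 1127 + \left(-18 + 6 \left(- \frac{20}{7}\right)\right) = 1127 - \frac{246}{7} = \frac{7643}{7}$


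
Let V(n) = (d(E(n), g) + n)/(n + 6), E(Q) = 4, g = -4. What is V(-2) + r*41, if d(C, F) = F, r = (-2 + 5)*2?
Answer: 489/2 ≈ 244.50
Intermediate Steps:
r = 6 (r = 3*2 = 6)
V(n) = (-4 + n)/(6 + n) (V(n) = (-4 + n)/(n + 6) = (-4 + n)/(6 + n))
V(-2) + r*41 = (-4 - 2)/(6 - 2) + 6*41 = -6/4 + 246 = (¼)*(-6) + 246 = -3/2 + 246 = 489/2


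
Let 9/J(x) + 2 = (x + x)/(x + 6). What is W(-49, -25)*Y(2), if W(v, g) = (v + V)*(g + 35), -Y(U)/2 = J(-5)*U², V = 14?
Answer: -2100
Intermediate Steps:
J(x) = 9/(-2 + 2*x/(6 + x)) (J(x) = 9/(-2 + (x + x)/(x + 6)) = 9/(-2 + (2*x)/(6 + x)) = 9/(-2 + 2*x/(6 + x)))
Y(U) = 3*U²/2 (Y(U) = -2*(-9/2 - ¾*(-5))*U² = -2*(-9/2 + 15/4)*U² = -(-3)*U²/2 = 3*U²/2)
W(v, g) = (14 + v)*(35 + g) (W(v, g) = (v + 14)*(g + 35) = (14 + v)*(35 + g))
W(-49, -25)*Y(2) = (490 + 14*(-25) + 35*(-49) - 25*(-49))*((3/2)*2²) = (490 - 350 - 1715 + 1225)*((3/2)*4) = -350*6 = -2100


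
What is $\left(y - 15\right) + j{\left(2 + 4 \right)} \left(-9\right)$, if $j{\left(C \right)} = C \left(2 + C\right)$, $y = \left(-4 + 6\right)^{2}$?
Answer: $-443$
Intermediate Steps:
$y = 4$ ($y = 2^{2} = 4$)
$\left(y - 15\right) + j{\left(2 + 4 \right)} \left(-9\right) = \left(4 - 15\right) + \left(2 + 4\right) \left(2 + \left(2 + 4\right)\right) \left(-9\right) = -11 + 6 \left(2 + 6\right) \left(-9\right) = -11 + 6 \cdot 8 \left(-9\right) = -11 + 48 \left(-9\right) = -11 - 432 = -443$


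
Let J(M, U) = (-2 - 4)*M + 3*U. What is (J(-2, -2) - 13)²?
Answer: 49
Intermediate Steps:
J(M, U) = -6*M + 3*U
(J(-2, -2) - 13)² = ((-6*(-2) + 3*(-2)) - 13)² = ((12 - 6) - 13)² = (6 - 13)² = (-7)² = 49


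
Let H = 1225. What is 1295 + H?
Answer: 2520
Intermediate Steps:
1295 + H = 1295 + 1225 = 2520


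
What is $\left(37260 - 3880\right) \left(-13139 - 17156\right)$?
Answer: $-1011247100$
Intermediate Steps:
$\left(37260 - 3880\right) \left(-13139 - 17156\right) = 33380 \left(-30295\right) = -1011247100$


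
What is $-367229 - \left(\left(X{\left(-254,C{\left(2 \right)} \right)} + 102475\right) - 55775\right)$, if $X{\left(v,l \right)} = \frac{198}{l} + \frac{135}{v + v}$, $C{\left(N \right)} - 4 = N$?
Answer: $- \frac{210292561}{508} \approx -4.1396 \cdot 10^{5}$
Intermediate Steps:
$C{\left(N \right)} = 4 + N$
$X{\left(v,l \right)} = \frac{198}{l} + \frac{135}{2 v}$
$-367229 - \left(\left(X{\left(-254,C{\left(2 \right)} \right)} + 102475\right) - 55775\right) = -367229 - \left(\left(\left(\frac{198}{4 + 2} + \frac{135}{2 \left(-254\right)}\right) + 102475\right) - 55775\right) = -367229 - \left(\left(\left(\frac{198}{6} + \frac{135}{2} \left(- \frac{1}{254}\right)\right) + 102475\right) - 55775\right) = -367229 - \left(\left(\left(198 \cdot \frac{1}{6} - \frac{135}{508}\right) + 102475\right) - 55775\right) = -367229 - \left(\left(\left(33 - \frac{135}{508}\right) + 102475\right) - 55775\right) = -367229 - \left(\left(\frac{16629}{508} + 102475\right) - 55775\right) = -367229 - \left(\frac{52073929}{508} - 55775\right) = -367229 - \frac{23740229}{508} = - \frac{210292561}{508}$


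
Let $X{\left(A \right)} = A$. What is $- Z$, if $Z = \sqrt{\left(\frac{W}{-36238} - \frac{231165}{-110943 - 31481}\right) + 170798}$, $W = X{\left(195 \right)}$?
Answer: $- \frac{\sqrt{284355550938344587579862}}{1290290228} \approx -413.28$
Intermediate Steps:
$W = 195$
$Z = \frac{\sqrt{284355550938344587579862}}{1290290228}$ ($Z = \sqrt{\left(\frac{195}{-36238} - \frac{231165}{-110943 - 31481}\right) + 170798} = \sqrt{\left(195 \left(- \frac{1}{36238}\right) - \frac{231165}{-142424}\right) + 170798} = \sqrt{\left(- \frac{195}{36238} - - \frac{231165}{142424}\right) + 170798} = \sqrt{\left(- \frac{195}{36238} + \frac{231165}{142424}\right) + 170798} = \sqrt{\frac{4174592295}{2580580456} + 170798} = \sqrt{\frac{440762155316183}{2580580456}} = \frac{\sqrt{284355550938344587579862}}{1290290228} \approx 413.28$)
$- Z = - \frac{\sqrt{284355550938344587579862}}{1290290228}$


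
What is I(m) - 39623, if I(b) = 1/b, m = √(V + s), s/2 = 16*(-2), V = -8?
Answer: -39623 - I*√2/12 ≈ -39623.0 - 0.11785*I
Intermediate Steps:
s = -64 (s = 2*(16*(-2)) = 2*(-32) = -64)
m = 6*I*√2 (m = √(-8 - 64) = √(-72) = 6*I*√2 ≈ 8.4853*I)
I(m) - 39623 = 1/(6*I*√2) - 39623 = -I*√2/12 - 39623 = -39623 - I*√2/12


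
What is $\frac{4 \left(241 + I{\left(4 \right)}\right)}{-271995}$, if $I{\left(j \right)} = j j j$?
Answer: $- \frac{244}{54399} \approx -0.0044854$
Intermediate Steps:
$I{\left(j \right)} = j^{3}$ ($I{\left(j \right)} = j^{2} j = j^{3}$)
$\frac{4 \left(241 + I{\left(4 \right)}\right)}{-271995} = \frac{4 \left(241 + 4^{3}\right)}{-271995} = 4 \left(241 + 64\right) \left(- \frac{1}{271995}\right) = 4 \cdot 305 \left(- \frac{1}{271995}\right) = 1220 \left(- \frac{1}{271995}\right) = - \frac{244}{54399}$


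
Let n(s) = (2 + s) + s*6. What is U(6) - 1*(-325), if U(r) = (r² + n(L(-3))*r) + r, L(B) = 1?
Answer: 421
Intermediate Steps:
n(s) = 2 + 7*s (n(s) = (2 + s) + 6*s = 2 + 7*s)
U(r) = r² + 10*r (U(r) = (r² + (2 + 7*1)*r) + r = (r² + (2 + 7)*r) + r = (r² + 9*r) + r = r² + 10*r)
U(6) - 1*(-325) = 6*(10 + 6) - 1*(-325) = 6*16 + 325 = 96 + 325 = 421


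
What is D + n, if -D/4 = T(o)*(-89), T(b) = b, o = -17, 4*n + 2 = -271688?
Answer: -147949/2 ≈ -73975.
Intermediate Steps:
n = -135845/2 (n = -1/2 + (1/4)*(-271688) = -1/2 - 67922 = -135845/2 ≈ -67923.)
D = -6052 (D = -(-68)*(-89) = -4*1513 = -6052)
D + n = -6052 - 135845/2 = -147949/2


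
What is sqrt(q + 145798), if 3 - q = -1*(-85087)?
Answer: 3*sqrt(6746) ≈ 246.40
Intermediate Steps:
q = -85084 (q = 3 - (-1)*(-85087) = 3 - 1*85087 = 3 - 85087 = -85084)
sqrt(q + 145798) = sqrt(-85084 + 145798) = sqrt(60714) = 3*sqrt(6746)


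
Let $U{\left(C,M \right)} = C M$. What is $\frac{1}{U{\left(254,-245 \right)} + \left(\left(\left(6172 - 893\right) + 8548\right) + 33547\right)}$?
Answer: $- \frac{1}{14856} \approx -6.7313 \cdot 10^{-5}$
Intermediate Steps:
$\frac{1}{U{\left(254,-245 \right)} + \left(\left(\left(6172 - 893\right) + 8548\right) + 33547\right)} = \frac{1}{254 \left(-245\right) + \left(\left(\left(6172 - 893\right) + 8548\right) + 33547\right)} = \frac{1}{-62230 + \left(\left(5279 + 8548\right) + 33547\right)} = \frac{1}{-62230 + \left(13827 + 33547\right)} = \frac{1}{-62230 + 47374} = \frac{1}{-14856} = - \frac{1}{14856}$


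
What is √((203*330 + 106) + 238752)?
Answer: 2*√76462 ≈ 553.04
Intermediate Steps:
√((203*330 + 106) + 238752) = √((66990 + 106) + 238752) = √(67096 + 238752) = √305848 = 2*√76462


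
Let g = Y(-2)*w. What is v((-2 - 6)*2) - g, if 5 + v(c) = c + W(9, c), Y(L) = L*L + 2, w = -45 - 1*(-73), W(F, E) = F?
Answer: -180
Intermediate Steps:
w = 28 (w = -45 + 73 = 28)
Y(L) = 2 + L² (Y(L) = L² + 2 = 2 + L²)
v(c) = 4 + c (v(c) = -5 + (c + 9) = -5 + (9 + c) = 4 + c)
g = 168 (g = (2 + (-2)²)*28 = (2 + 4)*28 = 6*28 = 168)
v((-2 - 6)*2) - g = (4 + (-2 - 6)*2) - 1*168 = (4 - 8*2) - 168 = (4 - 16) - 168 = -12 - 168 = -180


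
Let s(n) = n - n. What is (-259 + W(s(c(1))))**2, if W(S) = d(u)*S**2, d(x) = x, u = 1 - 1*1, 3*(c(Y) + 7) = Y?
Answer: 67081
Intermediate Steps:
c(Y) = -7 + Y/3
s(n) = 0
u = 0 (u = 1 - 1 = 0)
W(S) = 0 (W(S) = 0*S**2 = 0)
(-259 + W(s(c(1))))**2 = (-259 + 0)**2 = (-259)**2 = 67081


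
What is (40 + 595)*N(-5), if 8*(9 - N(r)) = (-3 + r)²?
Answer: 635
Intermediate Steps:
N(r) = 9 - (-3 + r)²/8
(40 + 595)*N(-5) = (40 + 595)*(9 - (-3 - 5)²/8) = 635*(9 - ⅛*(-8)²) = 635*(9 - ⅛*64) = 635*(9 - 8) = 635*1 = 635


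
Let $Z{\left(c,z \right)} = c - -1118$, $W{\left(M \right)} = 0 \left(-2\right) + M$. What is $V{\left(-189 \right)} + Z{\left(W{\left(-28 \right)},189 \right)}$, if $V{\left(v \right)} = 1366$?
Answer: $2456$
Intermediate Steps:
$W{\left(M \right)} = M$ ($W{\left(M \right)} = 0 + M = M$)
$Z{\left(c,z \right)} = 1118 + c$ ($Z{\left(c,z \right)} = c + 1118 = 1118 + c$)
$V{\left(-189 \right)} + Z{\left(W{\left(-28 \right)},189 \right)} = 1366 + \left(1118 - 28\right) = 1366 + 1090 = 2456$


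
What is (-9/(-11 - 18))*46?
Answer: 414/29 ≈ 14.276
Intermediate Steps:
(-9/(-11 - 18))*46 = (-9/(-29))*46 = -1/29*(-9)*46 = (9/29)*46 = 414/29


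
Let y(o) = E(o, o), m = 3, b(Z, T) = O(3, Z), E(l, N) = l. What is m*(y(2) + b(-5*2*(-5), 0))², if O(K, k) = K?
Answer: 75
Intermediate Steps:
b(Z, T) = 3
y(o) = o
m*(y(2) + b(-5*2*(-5), 0))² = 3*(2 + 3)² = 3*5² = 3*25 = 75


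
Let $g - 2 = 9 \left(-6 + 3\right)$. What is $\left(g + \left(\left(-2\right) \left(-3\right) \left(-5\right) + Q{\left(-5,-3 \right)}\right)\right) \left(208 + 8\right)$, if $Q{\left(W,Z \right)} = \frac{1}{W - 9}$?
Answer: $- \frac{83268}{7} \approx -11895.0$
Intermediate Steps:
$Q{\left(W,Z \right)} = \frac{1}{-9 + W}$
$g = -25$ ($g = 2 + 9 \left(-6 + 3\right) = 2 + 9 \left(-3\right) = 2 - 27 = -25$)
$\left(g + \left(\left(-2\right) \left(-3\right) \left(-5\right) + Q{\left(-5,-3 \right)}\right)\right) \left(208 + 8\right) = \left(-25 + \left(\left(-2\right) \left(-3\right) \left(-5\right) + \frac{1}{-9 - 5}\right)\right) \left(208 + 8\right) = \left(-25 + \left(6 \left(-5\right) + \frac{1}{-14}\right)\right) 216 = \left(-25 - \frac{421}{14}\right) 216 = \left(- \frac{771}{14}\right) 216 = - \frac{83268}{7}$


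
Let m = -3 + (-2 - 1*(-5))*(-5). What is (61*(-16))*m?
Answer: 17568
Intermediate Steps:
m = -18 (m = -3 + (-2 + 5)*(-5) = -3 + 3*(-5) = -3 - 15 = -18)
(61*(-16))*m = (61*(-16))*(-18) = -976*(-18) = 17568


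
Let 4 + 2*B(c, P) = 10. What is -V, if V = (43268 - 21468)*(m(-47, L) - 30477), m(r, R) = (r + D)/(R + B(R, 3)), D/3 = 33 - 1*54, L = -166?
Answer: 108294573800/163 ≈ 6.6438e+8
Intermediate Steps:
B(c, P) = 3 (B(c, P) = -2 + (1/2)*10 = -2 + 5 = 3)
D = -63 (D = 3*(33 - 1*54) = 3*(33 - 54) = 3*(-21) = -63)
m(r, R) = (-63 + r)/(3 + R) (m(r, R) = (r - 63)/(R + 3) = (-63 + r)/(3 + R))
V = -108294573800/163 (V = (43268 - 21468)*((-63 - 47)/(3 - 166) - 30477) = 21800*(-110/(-163) - 30477) = 21800*(-1/163*(-110) - 30477) = 21800*(110/163 - 30477) = 21800*(-4967641/163) = -108294573800/163 ≈ -6.6438e+8)
-V = -1*(-108294573800/163) = 108294573800/163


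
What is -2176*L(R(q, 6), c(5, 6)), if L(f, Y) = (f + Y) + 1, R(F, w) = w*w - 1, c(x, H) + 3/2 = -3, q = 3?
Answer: -68544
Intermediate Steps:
c(x, H) = -9/2 (c(x, H) = -3/2 - 3 = -9/2)
R(F, w) = -1 + w² (R(F, w) = w² - 1 = -1 + w²)
L(f, Y) = 1 + Y + f (L(f, Y) = (Y + f) + 1 = 1 + Y + f)
-2176*L(R(q, 6), c(5, 6)) = -2176*(1 - 9/2 + (-1 + 6²)) = -2176*(1 - 9/2 + (-1 + 36)) = -2176*(1 - 9/2 + 35) = -2176*63/2 = -68544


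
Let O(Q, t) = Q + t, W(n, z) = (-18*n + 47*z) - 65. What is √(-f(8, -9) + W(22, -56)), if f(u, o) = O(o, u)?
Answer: 2*I*√773 ≈ 55.606*I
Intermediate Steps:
W(n, z) = -65 - 18*n + 47*z
f(u, o) = o + u
√(-f(8, -9) + W(22, -56)) = √(-(-9 + 8) + (-65 - 18*22 + 47*(-56))) = √(-1*(-1) + (-65 - 396 - 2632)) = √(1 - 3093) = √(-3092) = 2*I*√773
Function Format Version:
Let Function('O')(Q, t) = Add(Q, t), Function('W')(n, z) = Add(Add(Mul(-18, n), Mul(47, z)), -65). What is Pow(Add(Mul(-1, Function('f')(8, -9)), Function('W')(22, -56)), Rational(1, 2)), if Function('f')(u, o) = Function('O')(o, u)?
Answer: Mul(2, I, Pow(773, Rational(1, 2))) ≈ Mul(55.606, I)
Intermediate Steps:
Function('W')(n, z) = Add(-65, Mul(-18, n), Mul(47, z))
Function('f')(u, o) = Add(o, u)
Pow(Add(Mul(-1, Function('f')(8, -9)), Function('W')(22, -56)), Rational(1, 2)) = Pow(Add(Mul(-1, Add(-9, 8)), Add(-65, Mul(-18, 22), Mul(47, -56))), Rational(1, 2)) = Pow(Add(Mul(-1, -1), Add(-65, -396, -2632)), Rational(1, 2)) = Pow(Add(1, -3093), Rational(1, 2)) = Pow(-3092, Rational(1, 2)) = Mul(2, I, Pow(773, Rational(1, 2)))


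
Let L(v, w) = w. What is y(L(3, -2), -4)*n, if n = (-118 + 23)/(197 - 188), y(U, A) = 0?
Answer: 0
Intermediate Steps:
n = -95/9 ≈ -10.556
y(L(3, -2), -4)*n = 0*(-95/9) = 0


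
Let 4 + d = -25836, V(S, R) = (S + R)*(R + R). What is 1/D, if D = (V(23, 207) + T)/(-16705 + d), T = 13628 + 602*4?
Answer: -42545/111256 ≈ -0.38241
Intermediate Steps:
V(S, R) = 2*R*(R + S) (V(S, R) = (R + S)*(2*R) = 2*R*(R + S))
d = -25840 (d = -4 - 25836 = -25840)
T = 16036 (T = 13628 + 2408 = 16036)
D = -111256/42545 (D = (2*207*(207 + 23) + 16036)/(-16705 - 25840) = (2*207*230 + 16036)/(-42545) = (95220 + 16036)*(-1/42545) = 111256*(-1/42545) = -111256/42545 ≈ -2.6150)
1/D = 1/(-111256/42545) = -42545/111256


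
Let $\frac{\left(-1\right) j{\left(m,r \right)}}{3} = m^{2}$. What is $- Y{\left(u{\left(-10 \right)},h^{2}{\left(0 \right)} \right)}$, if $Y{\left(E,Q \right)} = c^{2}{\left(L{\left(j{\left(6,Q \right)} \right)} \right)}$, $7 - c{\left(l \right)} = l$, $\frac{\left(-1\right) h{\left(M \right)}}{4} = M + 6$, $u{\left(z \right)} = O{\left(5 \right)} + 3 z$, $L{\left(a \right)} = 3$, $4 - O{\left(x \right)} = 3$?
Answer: $-16$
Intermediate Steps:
$O{\left(x \right)} = 1$ ($O{\left(x \right)} = 4 - 3 = 1$)
$j{\left(m,r \right)} = - 3 m^{2}$
$u{\left(z \right)} = 1 + 3 z$
$h{\left(M \right)} = -24 - 4 M$ ($h{\left(M \right)} = - 4 \left(M + 6\right) = - 4 \left(6 + M\right) = -24 - 4 M$)
$c{\left(l \right)} = 7 - l$
$Y{\left(E,Q \right)} = 16$ ($Y{\left(E,Q \right)} = \left(7 - 3\right)^{2} = 4^{2} = 16$)
$- Y{\left(u{\left(-10 \right)},h^{2}{\left(0 \right)} \right)} = \left(-1\right) 16 = -16$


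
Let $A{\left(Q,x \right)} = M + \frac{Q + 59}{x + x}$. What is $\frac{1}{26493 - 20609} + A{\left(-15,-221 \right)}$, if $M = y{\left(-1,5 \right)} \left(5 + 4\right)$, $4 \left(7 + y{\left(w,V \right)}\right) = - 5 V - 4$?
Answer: $- \frac{83450455}{650182} \approx -128.35$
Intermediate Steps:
$y{\left(w,V \right)} = -8 - \frac{5 V}{4}$ ($y{\left(w,V \right)} = -7 + \frac{- 5 V - 4}{4} = -7 + \frac{-4 - 5 V}{4} = -7 - \left(1 + \frac{5 V}{4}\right) = -8 - \frac{5 V}{4}$)
$M = - \frac{513}{4}$ ($M = \left(-8 - \frac{25}{4}\right) \left(5 + 4\right) = \left(-8 - \frac{25}{4}\right) 9 = \left(- \frac{57}{4}\right) 9 = - \frac{513}{4} \approx -128.25$)
$A{\left(Q,x \right)} = - \frac{513}{4} + \frac{59 + Q}{2 x}$ ($A{\left(Q,x \right)} = - \frac{513}{4} + \frac{Q + 59}{x + x} = - \frac{513}{4} + \frac{59 + Q}{2 x}$)
$\frac{1}{26493 - 20609} + A{\left(-15,-221 \right)} = \frac{1}{26493 - 20609} + \frac{118 - -113373 + 2 \left(-15\right)}{4 \left(-221\right)} = \frac{1}{5884} + \frac{1}{4} \left(- \frac{1}{221}\right) \left(118 + 113373 - 30\right) = \frac{1}{5884} + \frac{1}{4} \left(- \frac{1}{221}\right) 113461 = \frac{1}{5884} - \frac{113461}{884} = - \frac{83450455}{650182}$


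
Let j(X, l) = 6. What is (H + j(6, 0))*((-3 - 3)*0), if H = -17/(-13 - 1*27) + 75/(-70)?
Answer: 0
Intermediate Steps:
H = -181/280 (H = -17/(-13 - 27) + 75*(-1/70) = -17/(-40) - 15/14 = -17*(-1/40) - 15/14 = 17/40 - 15/14 = -181/280 ≈ -0.64643)
(H + j(6, 0))*((-3 - 3)*0) = (-181/280 + 6)*((-3 - 3)*0) = 1499*(-6*0)/280 = (1499/280)*0 = 0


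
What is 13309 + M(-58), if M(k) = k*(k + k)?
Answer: 20037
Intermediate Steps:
M(k) = 2*k**2 (M(k) = k*(2*k) = 2*k**2)
13309 + M(-58) = 13309 + 2*(-58)**2 = 13309 + 2*3364 = 13309 + 6728 = 20037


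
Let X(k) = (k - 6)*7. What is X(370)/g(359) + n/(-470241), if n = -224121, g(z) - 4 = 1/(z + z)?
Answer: 22075202063/34641087 ≈ 637.25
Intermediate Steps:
g(z) = 4 + 1/(2*z) (g(z) = 4 + 1/(z + z) = 4 + 1/(2*z))
X(k) = -42 + 7*k (X(k) = (-6 + k)*7 = -42 + 7*k)
X(370)/g(359) + n/(-470241) = (-42 + 7*370)/(4 + (1/2)/359) - 224121/(-470241) = (-42 + 2590)/(4 + (1/2)*(1/359)) - 224121*(-1/470241) = 2548/(4 + 1/718) + 74707/156747 = 2548/(2873/718) + 74707/156747 = 2548*(718/2873) + 74707/156747 = 140728/221 + 74707/156747 = 22075202063/34641087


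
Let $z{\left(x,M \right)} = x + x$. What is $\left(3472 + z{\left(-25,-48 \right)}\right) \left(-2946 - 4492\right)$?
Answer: $-25452836$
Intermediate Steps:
$z{\left(x,M \right)} = 2 x$
$\left(3472 + z{\left(-25,-48 \right)}\right) \left(-2946 - 4492\right) = \left(3472 + 2 \left(-25\right)\right) \left(-2946 - 4492\right) = \left(3472 - 50\right) \left(-7438\right) = 3422 \left(-7438\right) = -25452836$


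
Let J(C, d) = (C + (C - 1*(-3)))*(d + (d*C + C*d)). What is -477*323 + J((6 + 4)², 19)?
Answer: 621186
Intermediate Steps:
J(C, d) = (3 + 2*C)*(d + 2*C*d) (J(C, d) = (C + (C + 3))*(d + (C*d + C*d)) = (C + (3 + C))*(d + 2*C*d) = (3 + 2*C)*(d + 2*C*d))
-477*323 + J((6 + 4)², 19) = -477*323 + 19*(3 + 4*((6 + 4)²)² + 8*(6 + 4)²) = -154071 + 19*(3 + 4*(10²)² + 8*10²) = -154071 + 19*(3 + 4*100² + 8*100) = -154071 + 19*(3 + 4*10000 + 800) = -154071 + 19*(3 + 40000 + 800) = -154071 + 19*40803 = -154071 + 775257 = 621186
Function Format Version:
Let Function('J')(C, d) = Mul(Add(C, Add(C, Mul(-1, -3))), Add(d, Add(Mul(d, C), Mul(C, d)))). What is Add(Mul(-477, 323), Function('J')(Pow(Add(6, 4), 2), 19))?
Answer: 621186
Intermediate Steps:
Function('J')(C, d) = Mul(Add(3, Mul(2, C)), Add(d, Mul(2, C, d))) (Function('J')(C, d) = Mul(Add(C, Add(C, 3)), Add(d, Add(Mul(C, d), Mul(C, d)))) = Mul(Add(C, Add(3, C)), Add(d, Mul(2, C, d))) = Mul(Add(3, Mul(2, C)), Add(d, Mul(2, C, d))))
Add(Mul(-477, 323), Function('J')(Pow(Add(6, 4), 2), 19)) = Add(Mul(-477, 323), Mul(19, Add(3, Mul(4, Pow(Pow(Add(6, 4), 2), 2)), Mul(8, Pow(Add(6, 4), 2))))) = Add(-154071, Mul(19, Add(3, Mul(4, Pow(Pow(10, 2), 2)), Mul(8, Pow(10, 2))))) = Add(-154071, Mul(19, Add(3, Mul(4, Pow(100, 2)), Mul(8, 100)))) = Add(-154071, Mul(19, Add(3, Mul(4, 10000), 800))) = Add(-154071, Mul(19, Add(3, 40000, 800))) = Add(-154071, Mul(19, 40803)) = Add(-154071, 775257) = 621186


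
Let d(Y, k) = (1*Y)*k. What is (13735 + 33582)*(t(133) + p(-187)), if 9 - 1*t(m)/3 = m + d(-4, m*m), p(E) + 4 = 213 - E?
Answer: 10045020564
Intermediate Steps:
p(E) = 209 - E (p(E) = -4 + (213 - E) = 209 - E)
d(Y, k) = Y*k
t(m) = 27 - 3*m + 12*m**2 (t(m) = 27 - 3*(m - 4*m*m) = 27 - 3*(m - 4*m**2) = 27 + (-3*m + 12*m**2) = 27 - 3*m + 12*m**2)
(13735 + 33582)*(t(133) + p(-187)) = (13735 + 33582)*((27 - 3*133 + 12*133**2) + (209 - 1*(-187))) = 47317*((27 - 399 + 12*17689) + (209 + 187)) = 47317*((27 - 399 + 212268) + 396) = 47317*(211896 + 396) = 47317*212292 = 10045020564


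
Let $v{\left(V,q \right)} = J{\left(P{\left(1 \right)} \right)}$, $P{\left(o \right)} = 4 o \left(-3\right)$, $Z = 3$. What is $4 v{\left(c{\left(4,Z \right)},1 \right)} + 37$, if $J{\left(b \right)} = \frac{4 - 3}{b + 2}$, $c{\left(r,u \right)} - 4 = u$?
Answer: $\frac{183}{5} \approx 36.6$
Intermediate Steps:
$c{\left(r,u \right)} = 4 + u$
$P{\left(o \right)} = - 12 o$
$J{\left(b \right)} = \frac{1}{2 + b}$ ($J{\left(b \right)} = 1 \frac{1}{2 + b} = \frac{1}{2 + b}$)
$v{\left(V,q \right)} = - \frac{1}{10}$ ($v{\left(V,q \right)} = \frac{1}{2 - 12} = \frac{1}{-10} = - \frac{1}{10}$)
$4 v{\left(c{\left(4,Z \right)},1 \right)} + 37 = 4 \left(- \frac{1}{10}\right) + 37 = - \frac{2}{5} + 37 = \frac{183}{5}$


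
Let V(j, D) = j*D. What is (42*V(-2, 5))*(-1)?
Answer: 420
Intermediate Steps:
V(j, D) = D*j
(42*V(-2, 5))*(-1) = (42*(5*(-2)))*(-1) = (42*(-10))*(-1) = -420*(-1) = 420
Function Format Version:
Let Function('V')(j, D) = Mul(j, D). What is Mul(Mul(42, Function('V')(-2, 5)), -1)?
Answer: 420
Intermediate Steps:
Function('V')(j, D) = Mul(D, j)
Mul(Mul(42, Function('V')(-2, 5)), -1) = Mul(Mul(42, Mul(5, -2)), -1) = Mul(Mul(42, -10), -1) = Mul(-420, -1) = 420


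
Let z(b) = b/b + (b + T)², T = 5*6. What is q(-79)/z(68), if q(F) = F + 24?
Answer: -11/1921 ≈ -0.0057262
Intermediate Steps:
T = 30
q(F) = 24 + F
z(b) = 1 + (30 + b)² (z(b) = b/b + (b + 30)² = 1 + (30 + b)²)
q(-79)/z(68) = (24 - 79)/(1 + (30 + 68)²) = -55/(1 + 98²) = -55/(1 + 9604) = -55/9605 = -55*1/9605 = -11/1921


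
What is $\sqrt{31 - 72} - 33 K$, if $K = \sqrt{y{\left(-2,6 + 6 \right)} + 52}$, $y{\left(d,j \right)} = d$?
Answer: $- 165 \sqrt{2} + i \sqrt{41} \approx -233.35 + 6.4031 i$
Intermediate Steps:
$K = 5 \sqrt{2}$ ($K = \sqrt{-2 + 52} = \sqrt{50} = 5 \sqrt{2} \approx 7.0711$)
$\sqrt{31 - 72} - 33 K = \sqrt{31 - 72} - 33 \cdot 5 \sqrt{2} = \sqrt{-41} - 165 \sqrt{2} = i \sqrt{41} - 165 \sqrt{2} = - 165 \sqrt{2} + i \sqrt{41}$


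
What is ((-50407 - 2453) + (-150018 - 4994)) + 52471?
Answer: -155401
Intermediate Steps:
((-50407 - 2453) + (-150018 - 4994)) + 52471 = (-52860 - 155012) + 52471 = -207872 + 52471 = -155401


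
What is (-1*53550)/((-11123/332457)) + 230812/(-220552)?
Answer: 7380640311307/4611278 ≈ 1.6006e+6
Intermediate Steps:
(-1*53550)/((-11123/332457)) + 230812/(-220552) = -53550/((-11123*1/332457)) + 230812*(-1/220552) = -53550/(-11123/332457) - 3037/2902 = -53550*(-332457/11123) - 3037/2902 = 2543296050/1589 - 3037/2902 = 7380640311307/4611278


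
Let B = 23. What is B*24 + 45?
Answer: 597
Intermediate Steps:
B*24 + 45 = 23*24 + 45 = 552 + 45 = 597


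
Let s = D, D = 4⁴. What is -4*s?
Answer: -1024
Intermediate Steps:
D = 256
s = 256
-4*s = -4*256 = -1024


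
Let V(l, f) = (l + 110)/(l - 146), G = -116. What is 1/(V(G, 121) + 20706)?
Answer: 131/2712489 ≈ 4.8295e-5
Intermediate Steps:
V(l, f) = (110 + l)/(-146 + l)
1/(V(G, 121) + 20706) = 1/((110 - 116)/(-146 - 116) + 20706) = 1/(-6/(-262) + 20706) = 1/(-1/262*(-6) + 20706) = 1/(3/131 + 20706) = 1/(2712489/131) = 131/2712489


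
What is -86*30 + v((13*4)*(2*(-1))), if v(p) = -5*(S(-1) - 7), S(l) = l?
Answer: -2540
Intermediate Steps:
v(p) = 40 (v(p) = -5*(-1 - 7) = -5*(-8) = 40)
-86*30 + v((13*4)*(2*(-1))) = -86*30 + 40 = -2580 + 40 = -2540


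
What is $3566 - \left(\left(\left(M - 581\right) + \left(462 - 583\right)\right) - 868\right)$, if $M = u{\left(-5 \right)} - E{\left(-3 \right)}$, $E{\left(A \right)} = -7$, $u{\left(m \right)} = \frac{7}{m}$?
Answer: $\frac{25652}{5} \approx 5130.4$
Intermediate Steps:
$M = \frac{28}{5}$ ($M = \frac{7}{-5} - -7 = 7 \left(- \frac{1}{5}\right) + 7 = - \frac{7}{5} + 7 = \frac{28}{5} \approx 5.6$)
$3566 - \left(\left(\left(M - 581\right) + \left(462 - 583\right)\right) - 868\right) = 3566 - \left(\left(\left(\frac{28}{5} - 581\right) + \left(462 - 583\right)\right) - 868\right) = 3566 - \left(\left(- \frac{2877}{5} - 121\right) - 868\right) = 3566 - \left(- \frac{3482}{5} - 868\right) = 3566 - - \frac{7822}{5} = 3566 + \frac{7822}{5} = \frac{25652}{5}$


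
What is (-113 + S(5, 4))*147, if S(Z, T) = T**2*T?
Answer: -7203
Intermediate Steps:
S(Z, T) = T**3
(-113 + S(5, 4))*147 = (-113 + 4**3)*147 = (-113 + 64)*147 = -49*147 = -7203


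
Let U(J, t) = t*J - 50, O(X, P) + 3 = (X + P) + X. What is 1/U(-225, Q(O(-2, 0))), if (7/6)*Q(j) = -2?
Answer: 7/2350 ≈ 0.0029787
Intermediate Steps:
O(X, P) = -3 + P + 2*X (O(X, P) = -3 + ((X + P) + X) = -3 + ((P + X) + X) = -3 + (P + 2*X) = -3 + P + 2*X)
Q(j) = -12/7 (Q(j) = (6/7)*(-2) = -12/7)
U(J, t) = -50 + J*t (U(J, t) = J*t - 50 = -50 + J*t)
1/U(-225, Q(O(-2, 0))) = 1/(-50 - 225*(-12/7)) = 1/(-50 + 2700/7) = 1/(2350/7) = 7/2350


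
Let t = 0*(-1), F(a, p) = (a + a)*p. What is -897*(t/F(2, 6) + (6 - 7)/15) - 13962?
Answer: -69511/5 ≈ -13902.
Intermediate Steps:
F(a, p) = 2*a*p (F(a, p) = (2*a)*p = 2*a*p)
t = 0
-897*(t/F(2, 6) + (6 - 7)/15) - 13962 = -897*(0/((2*2*6)) + (6 - 7)/15) - 13962 = -897*(0/24 - 1*1/15) - 13962 = -897*(0*(1/24) - 1/15) - 13962 = -897*(0 - 1/15) - 13962 = -897*(-1/15) - 13962 = 299/5 - 13962 = -69511/5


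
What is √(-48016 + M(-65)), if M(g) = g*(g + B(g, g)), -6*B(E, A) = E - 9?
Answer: I*√401334/3 ≈ 211.17*I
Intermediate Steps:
B(E, A) = 3/2 - E/6 (B(E, A) = -(E - 9)/6 = -(-9 + E)/6 = 3/2 - E/6)
M(g) = g*(3/2 + 5*g/6) (M(g) = g*(g + (3/2 - g/6)) = g*(3/2 + 5*g/6))
√(-48016 + M(-65)) = √(-48016 + (⅙)*(-65)*(9 + 5*(-65))) = √(-48016 + (⅙)*(-65)*(9 - 325)) = √(-48016 + (⅙)*(-65)*(-316)) = √(-48016 + 10270/3) = √(-133778/3) = I*√401334/3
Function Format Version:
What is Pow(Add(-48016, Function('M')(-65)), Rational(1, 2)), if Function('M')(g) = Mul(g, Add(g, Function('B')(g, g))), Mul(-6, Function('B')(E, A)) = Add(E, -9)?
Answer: Mul(Rational(1, 3), I, Pow(401334, Rational(1, 2))) ≈ Mul(211.17, I)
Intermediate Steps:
Function('B')(E, A) = Add(Rational(3, 2), Mul(Rational(-1, 6), E)) (Function('B')(E, A) = Mul(Rational(-1, 6), Add(E, -9)) = Mul(Rational(-1, 6), Add(-9, E)) = Add(Rational(3, 2), Mul(Rational(-1, 6), E)))
Function('M')(g) = Mul(g, Add(Rational(3, 2), Mul(Rational(5, 6), g))) (Function('M')(g) = Mul(g, Add(g, Add(Rational(3, 2), Mul(Rational(-1, 6), g)))) = Mul(g, Add(Rational(3, 2), Mul(Rational(5, 6), g))))
Pow(Add(-48016, Function('M')(-65)), Rational(1, 2)) = Pow(Add(-48016, Mul(Rational(1, 6), -65, Add(9, Mul(5, -65)))), Rational(1, 2)) = Pow(Add(-48016, Mul(Rational(1, 6), -65, Add(9, -325))), Rational(1, 2)) = Pow(Add(-48016, Mul(Rational(1, 6), -65, -316)), Rational(1, 2)) = Pow(Add(-48016, Rational(10270, 3)), Rational(1, 2)) = Pow(Rational(-133778, 3), Rational(1, 2)) = Mul(Rational(1, 3), I, Pow(401334, Rational(1, 2)))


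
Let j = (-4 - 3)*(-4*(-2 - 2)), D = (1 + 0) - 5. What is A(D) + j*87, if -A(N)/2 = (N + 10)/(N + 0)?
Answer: -9741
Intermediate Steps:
D = -4 (D = 1 - 5 = -4)
A(N) = -2*(10 + N)/N (A(N) = -2*(N + 10)/(N + 0) = -2*(10 + N)/N)
j = -112 (j = -(-28)*(-4) = -7*16 = -112)
A(D) + j*87 = (-2 - 20/(-4)) - 112*87 = (-2 - 20*(-¼)) - 9744 = (-2 + 5) - 9744 = 3 - 9744 = -9741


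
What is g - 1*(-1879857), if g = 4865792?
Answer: 6745649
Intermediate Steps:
g - 1*(-1879857) = 4865792 - 1*(-1879857) = 4865792 + 1879857 = 6745649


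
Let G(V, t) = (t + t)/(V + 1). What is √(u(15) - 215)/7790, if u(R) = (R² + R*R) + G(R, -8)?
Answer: 3*√26/7790 ≈ 0.0019637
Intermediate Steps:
G(V, t) = 2*t/(1 + V) (G(V, t) = (2*t)/(1 + V) = 2*t/(1 + V))
u(R) = -16/(1 + R) + 2*R² (u(R) = (R² + R*R) + 2*(-8)/(1 + R) = (R² + R²) - 16/(1 + R) = 2*R² - 16/(1 + R) = -16/(1 + R) + 2*R²)
√(u(15) - 215)/7790 = √(2*(-8 + 15²*(1 + 15))/(1 + 15) - 215)/7790 = √(2*(-8 + 225*16)/16 - 215)*(1/7790) = √(2*(1/16)*(-8 + 3600) - 215)*(1/7790) = √(2*(1/16)*3592 - 215)*(1/7790) = √(449 - 215)*(1/7790) = √234*(1/7790) = (3*√26)*(1/7790) = 3*√26/7790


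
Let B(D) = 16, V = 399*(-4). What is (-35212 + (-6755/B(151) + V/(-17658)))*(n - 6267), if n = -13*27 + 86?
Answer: 2740073350045/11772 ≈ 2.3276e+8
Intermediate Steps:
V = -1596
n = -265 (n = -351 + 86 = -265)
(-35212 + (-6755/B(151) + V/(-17658)))*(n - 6267) = (-35212 + (-6755/16 - 1596/(-17658)))*(-265 - 6267) = (-35212 + (-6755*1/16 - 1596*(-1/17658)))*(-6532) = (-35212 + (-6755/16 + 266/2943))*(-6532) = (-35212 - 19875709/47088)*(-6532) = -1677938365/47088*(-6532) = 2740073350045/11772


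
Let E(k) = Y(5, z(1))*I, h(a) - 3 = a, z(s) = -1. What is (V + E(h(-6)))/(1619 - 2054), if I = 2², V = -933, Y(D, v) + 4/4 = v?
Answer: 941/435 ≈ 2.1632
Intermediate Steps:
Y(D, v) = -1 + v
I = 4
h(a) = 3 + a
E(k) = -8 (E(k) = (-1 - 1)*4 = -2*4 = -8)
(V + E(h(-6)))/(1619 - 2054) = (-933 - 8)/(1619 - 2054) = -941/(-435) = -941*(-1/435) = 941/435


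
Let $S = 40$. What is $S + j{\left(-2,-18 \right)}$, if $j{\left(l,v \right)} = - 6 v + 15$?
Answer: $163$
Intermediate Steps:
$j{\left(l,v \right)} = 15 - 6 v$
$S + j{\left(-2,-18 \right)} = 40 + \left(15 - -108\right) = 40 + \left(15 + 108\right) = 40 + 123 = 163$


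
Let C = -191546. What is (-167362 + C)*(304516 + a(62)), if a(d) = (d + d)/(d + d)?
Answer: -109293587436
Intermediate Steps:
a(d) = 1 (a(d) = (2*d)/((2*d)) = (2*d)*(1/(2*d)) = 1)
(-167362 + C)*(304516 + a(62)) = (-167362 - 191546)*(304516 + 1) = -358908*304517 = -109293587436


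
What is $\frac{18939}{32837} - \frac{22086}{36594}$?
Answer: $- \frac{1788012}{66757621} \approx -0.026784$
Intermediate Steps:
$\frac{18939}{32837} - \frac{22086}{36594} = 18939 \cdot \frac{1}{32837} - \frac{1227}{2033} = \frac{18939}{32837} - \frac{1227}{2033} = - \frac{1788012}{66757621}$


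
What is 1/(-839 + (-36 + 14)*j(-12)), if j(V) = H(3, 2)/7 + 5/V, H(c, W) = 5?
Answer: -42/35513 ≈ -0.0011827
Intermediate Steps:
j(V) = 5/7 + 5/V
1/(-839 + (-36 + 14)*j(-12)) = 1/(-839 + (-36 + 14)*(5/7 + 5/(-12))) = 1/(-839 - 22*(5/7 + 5*(-1/12))) = 1/(-839 - 22*(5/7 - 5/12)) = 1/(-839 - 22*25/84) = 1/(-839 - 275/42) = 1/(-35513/42) = -42/35513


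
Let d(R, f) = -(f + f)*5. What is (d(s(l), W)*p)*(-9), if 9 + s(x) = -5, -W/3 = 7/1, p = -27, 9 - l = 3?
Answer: 51030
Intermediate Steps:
l = 6 (l = 9 - 1*3 = 9 - 3 = 6)
W = -21 (W = -21/1 = -21 ≈ -21.000)
s(x) = -14 (s(x) = -9 - 5 = -14)
d(R, f) = -10*f (d(R, f) = -2*f*5 = -10*f)
(d(s(l), W)*p)*(-9) = (-10*(-21)*(-27))*(-9) = (210*(-27))*(-9) = -5670*(-9) = 51030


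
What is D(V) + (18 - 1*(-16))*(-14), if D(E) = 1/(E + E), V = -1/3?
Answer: -955/2 ≈ -477.50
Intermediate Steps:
V = -1/3 (V = -1*1/3 = -1/3 ≈ -0.33333)
D(E) = 1/(2*E)
D(V) + (18 - 1*(-16))*(-14) = 1/(2*(-1/3)) + (18 - 1*(-16))*(-14) = (1/2)*(-3) + (18 + 16)*(-14) = -3/2 + 34*(-14) = -3/2 - 476 = -955/2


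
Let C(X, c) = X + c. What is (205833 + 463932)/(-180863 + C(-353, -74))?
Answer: -44651/12086 ≈ -3.6944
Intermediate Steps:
(205833 + 463932)/(-180863 + C(-353, -74)) = (205833 + 463932)/(-180863 + (-353 - 74)) = 669765/(-180863 - 427) = 669765/(-181290) = 669765*(-1/181290) = -44651/12086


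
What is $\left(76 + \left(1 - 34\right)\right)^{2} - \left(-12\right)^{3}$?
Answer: $3577$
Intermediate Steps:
$\left(76 + \left(1 - 34\right)\right)^{2} - \left(-12\right)^{3} = \left(76 + \left(1 - 34\right)\right)^{2} - -1728 = \left(76 - 33\right)^{2} + 1728 = 43^{2} + 1728 = 1849 + 1728 = 3577$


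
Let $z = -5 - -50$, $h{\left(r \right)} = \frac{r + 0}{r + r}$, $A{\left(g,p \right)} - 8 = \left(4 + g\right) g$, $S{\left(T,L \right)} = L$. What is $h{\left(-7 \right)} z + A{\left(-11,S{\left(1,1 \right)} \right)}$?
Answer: $\frac{215}{2} \approx 107.5$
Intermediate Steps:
$A{\left(g,p \right)} = 8 + g \left(4 + g\right)$ ($A{\left(g,p \right)} = 8 + \left(4 + g\right) g = 8 + g \left(4 + g\right)$)
$h{\left(r \right)} = \frac{1}{2}$ ($h{\left(r \right)} = \frac{r}{2 r} = r \frac{1}{2 r} = \frac{1}{2}$)
$z = 45$ ($z = -5 + 50 = 45$)
$h{\left(-7 \right)} z + A{\left(-11,S{\left(1,1 \right)} \right)} = \frac{1}{2} \cdot 45 + \left(8 + \left(-11\right)^{2} + 4 \left(-11\right)\right) = \frac{45}{2} + \left(8 + 121 - 44\right) = \frac{45}{2} + 85 = \frac{215}{2}$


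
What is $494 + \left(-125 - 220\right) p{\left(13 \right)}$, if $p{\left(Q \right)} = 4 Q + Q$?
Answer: $-21931$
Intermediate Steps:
$p{\left(Q \right)} = 5 Q$
$494 + \left(-125 - 220\right) p{\left(13 \right)} = 494 + \left(-125 - 220\right) 5 \cdot 13 = 494 - 22425 = -21931$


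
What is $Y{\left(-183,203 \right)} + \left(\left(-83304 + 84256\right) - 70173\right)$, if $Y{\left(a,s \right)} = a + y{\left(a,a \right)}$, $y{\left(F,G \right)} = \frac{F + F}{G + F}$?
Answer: $-69403$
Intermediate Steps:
$y{\left(F,G \right)} = \frac{2 F}{F + G}$
$Y{\left(a,s \right)} = 1 + a$ ($Y{\left(a,s \right)} = a + \frac{2 a}{a + a} = a + \frac{2 a}{2 a} = a + 2 a \frac{1}{2 a} = a + 1 = 1 + a$)
$Y{\left(-183,203 \right)} + \left(\left(-83304 + 84256\right) - 70173\right) = \left(1 - 183\right) + \left(\left(-83304 + 84256\right) - 70173\right) = -182 + \left(952 - 70173\right) = -182 - 69221 = -69403$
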